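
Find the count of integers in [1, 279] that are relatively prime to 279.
180

279 = 3^2 × 31
φ(n) = n × ∏(1 - 1/p) for each prime p dividing n
φ(279) = 279 × (1 - 1/3) × (1 - 1/31) = 180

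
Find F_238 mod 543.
26

Matrix identity: Q^n = [[F_(n+1), F_n], [F_n, F_(n-1)]] with Q = [[1,1],[1,0]].
n = 238 = 11101110₂. Square-and-multiply, entries mod 543:
Q^1 = [[1,1],[1,0]]
Q^3 = (Q^1)²·Q = [[3,2],[2,1]]
Q^7 = (Q^3)²·Q = [[21,13],[13,8]]
Q^14 = (Q^7)² = [[67,377],[377,233]]
Q^29 = (Q^14)²·Q = [[164,8],[8,156]]
Q^59 = (Q^29)²·Q = [[198,353],[353,388]]
Q^119 = (Q^59)²·Q = [[345,370],[370,518]]
Q^238 = (Q^119)² = [[172,26],[26,146]]
F_238 mod 543 = Q^238[0][1] = 26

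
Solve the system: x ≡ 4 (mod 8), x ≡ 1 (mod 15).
76

Using Chinese Remainder Theorem:
M = 8 × 15 = 120
M1 = 15, M2 = 8
y1 = 15^(-1) mod 8 = 7
y2 = 8^(-1) mod 15 = 2
x = (4×15×7 + 1×8×2) mod 120 = 76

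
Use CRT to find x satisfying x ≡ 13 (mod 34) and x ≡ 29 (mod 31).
897

Using Chinese Remainder Theorem:
M = 34 × 31 = 1054
M1 = 31, M2 = 34
y1 = 31^(-1) mod 34 = 11
y2 = 34^(-1) mod 31 = 21
x = (13×31×11 + 29×34×21) mod 1054 = 897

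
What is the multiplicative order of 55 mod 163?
81

163 is prime, so ord(55) divides φ(163) = 162.
Divisors of 162: 1, 2, 3, 6, 9, 18, 27, 54, 81, 162.
Repeated squaring: 55^1 ≡ 55, 55^2 ≡ 91, 55^4 ≡ 131, 55^8 ≡ 46, 55^16 ≡ 160, 55^32 ≡ 9, 55^64 ≡ 81, 55^128 ≡ 41 (mod 163).
Test 55^d mod 163 for each divisor d in increasing order:
55^1 ≡ 55
55^2 ≡ 91
55^3 = 55^2·55^1 ≡ 115
55^6 = 55^4·55^2 ≡ 22
55^9 = 55^8·55^1 ≡ 85
55^18 = 55^16·55^2 ≡ 53
55^27 = 55^16·55^8·55^2·55^1 ≡ 104
55^54 = 55^32·55^16·55^4·55^2 ≡ 58
55^81 = 55^64·55^16·55^1 ≡ 1  ← first divisor giving 1
The order is 81.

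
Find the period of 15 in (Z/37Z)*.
36

37 is prime, so ord(15) divides φ(37) = 36.
Divisors of 36: 1, 2, 3, 4, 6, 9, 12, 18, 36.
Repeated squaring: 15^1 ≡ 15, 15^2 ≡ 3, 15^4 ≡ 9, 15^8 ≡ 7, 15^16 ≡ 12, 15^32 ≡ 33 (mod 37).
Test 15^d mod 37 for each divisor d in increasing order:
15^1 ≡ 15
15^2 ≡ 3
15^3 = 15^2·15^1 ≡ 8
15^4 ≡ 9
15^6 = 15^4·15^2 ≡ 27
15^9 = 15^8·15^1 ≡ 31
15^12 = 15^8·15^4 ≡ 26
15^18 = 15^16·15^2 ≡ 36
15^36 = 15^32·15^4 ≡ 1  ← first divisor giving 1
The order is 36.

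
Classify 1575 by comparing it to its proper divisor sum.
abundant

Proper divisors of 1575: sum = 1 + 3 + 5 + 7 + 9 + 15 + 21 + 25 + ... + 175 + 225 + 315 + 525 (17 divisors) = 1649
Since 1649 > 1575, 1575 is abundant.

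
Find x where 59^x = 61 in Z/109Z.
14

Baby-step giant-step with step n = ⌈√109⌉ = 11.
Baby steps 59^j mod 109 (j:value) for j=0..10: 0:1, 1:59, 2:102, 3:23, 4:49, 5:57, 6:93, 7:37, 8:3, 9:68, 10:88.
Giant-step multiplier: 59^(-11) ≡ 59^(108-11) = 59^97 ≡ 79 (mod 109).
Giant steps γ_i = 61·79^i mod 109: γ_0=61, γ_1=23 (in table at j=3).
x = i·n + j = 1·11 + 3 = 14.
Check: 59^14 ≡ 61 (mod 109).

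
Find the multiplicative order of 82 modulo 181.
15

181 is prime, so ord(82) divides φ(181) = 180.
Divisors of 180: 1, 2, 3, 4, 5, 6, 9, 10, 12, 15, 18, 20, 30, 36, 45, 60, 90, 180.
Repeated squaring: 82^1 ≡ 82, 82^2 ≡ 27, 82^4 ≡ 5, 82^8 ≡ 25, 82^16 ≡ 82, 82^32 ≡ 27, 82^64 ≡ 5, 82^128 ≡ 25 (mod 181).
Test 82^d mod 181 for each divisor d in increasing order:
82^1 ≡ 82
82^2 ≡ 27
82^3 = 82^2·82^1 ≡ 42
82^4 ≡ 5
82^5 = 82^4·82^1 ≡ 48
82^6 = 82^4·82^2 ≡ 135
82^9 = 82^8·82^1 ≡ 59
82^10 = 82^8·82^2 ≡ 132
82^12 = 82^8·82^4 ≡ 125
82^15 = 82^8·82^4·82^2·82^1 ≡ 1  ← first divisor giving 1
The order is 15.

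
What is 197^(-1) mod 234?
215

gcd(197, 234) = 1, so the inverse exists.
Extended Euclidean algorithm on (234, 197):
234 = 1 × 197 + 37  ⟹  37 = (1)·234 + (-1)·197
197 = 5 × 37 + 12  ⟹  12 = (-5)·234 + (6)·197
37 = 3 × 12 + 1  ⟹  1 = (16)·234 + (-19)·197
So (-19)·197 ≡ 1 (mod 234), i.e. 197^(-1) ≡ -19 ≡ 215 (mod 234).
Check: 197 × 215 = 42355 ≡ 1 (mod 234)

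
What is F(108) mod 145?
26

Matrix identity: Q^n = [[F_(n+1), F_n], [F_n, F_(n-1)]] with Q = [[1,1],[1,0]].
n = 108 = 1101100₂. Square-and-multiply, entries mod 145:
Q^1 = [[1,1],[1,0]]
Q^3 = (Q^1)²·Q = [[3,2],[2,1]]
Q^6 = (Q^3)² = [[13,8],[8,5]]
Q^13 = (Q^6)²·Q = [[87,88],[88,144]]
Q^27 = (Q^13)²·Q = [[116,88],[88,28]]
Q^54 = (Q^27)² = [[30,57],[57,118]]
Q^108 = (Q^54)² = [[89,26],[26,63]]
F_108 mod 145 = Q^108[0][1] = 26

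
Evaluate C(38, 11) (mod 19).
0

Using Lucas' theorem:
Write n=38 and k=11 in base 19:
n in base 19: [2, 0]
k in base 19: [0, 11]
C(38,11) mod 19 = ∏ C(n_i, k_i) mod 19
Digit binomials (mod 19): C(2,0) = 1; C(0,11) = 0 (k_i > n_i)
Product: 1 × 0 = 0 ≡ 0 (mod 19)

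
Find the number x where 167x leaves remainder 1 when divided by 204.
11

gcd(167, 204) = 1, so the inverse exists.
Extended Euclidean algorithm on (204, 167):
204 = 1 × 167 + 37  ⟹  37 = (1)·204 + (-1)·167
167 = 4 × 37 + 19  ⟹  19 = (-4)·204 + (5)·167
37 = 1 × 19 + 18  ⟹  18 = (5)·204 + (-6)·167
19 = 1 × 18 + 1  ⟹  1 = (-9)·204 + (11)·167
So (11)·167 ≡ 1 (mod 204), i.e. 167^(-1) ≡ 11 (mod 204).
Check: 167 × 11 = 1837 ≡ 1 (mod 204)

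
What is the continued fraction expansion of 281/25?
[11; 4, 6]

Euclidean algorithm steps:
281 = 11 × 25 + 6
25 = 4 × 6 + 1
6 = 6 × 1 + 0
Continued fraction: [11; 4, 6]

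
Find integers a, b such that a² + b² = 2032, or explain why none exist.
Not possible

Factorization: 2032 = 2^4 × 127
By Fermat: n is sum of two squares iff every prime p ≡ 3 (mod 4) appears to even power.
Prime(s) ≡ 3 (mod 4) with odd exponent: [(127, 1)]
Therefore 2032 cannot be expressed as a² + b².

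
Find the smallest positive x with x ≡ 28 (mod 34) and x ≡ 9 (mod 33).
504

Using Chinese Remainder Theorem:
M = 34 × 33 = 1122
M1 = 33, M2 = 34
y1 = 33^(-1) mod 34 = 33
y2 = 34^(-1) mod 33 = 1
x = (28×33×33 + 9×34×1) mod 1122 = 504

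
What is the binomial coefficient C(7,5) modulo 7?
0

Using Lucas' theorem:
Write n=7 and k=5 in base 7:
n in base 7: [1, 0]
k in base 7: [0, 5]
C(7,5) mod 7 = ∏ C(n_i, k_i) mod 7
Digit binomials (mod 7): C(1,0) = 1; C(0,5) = 0 (k_i > n_i)
Product: 1 × 0 = 0 ≡ 0 (mod 7)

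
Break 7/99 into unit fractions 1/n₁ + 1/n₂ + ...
1/15 + 1/248 + 1/122760

Greedy algorithm:
7/99: ceiling(99/7) = 15, use 1/15
2/495: ceiling(495/2) = 248, use 1/248
1/122760: ceiling(122760/1) = 122760, use 1/122760
Result: 7/99 = 1/15 + 1/248 + 1/122760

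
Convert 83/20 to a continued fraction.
[4; 6, 1, 2]

Euclidean algorithm steps:
83 = 4 × 20 + 3
20 = 6 × 3 + 2
3 = 1 × 2 + 1
2 = 2 × 1 + 0
Continued fraction: [4; 6, 1, 2]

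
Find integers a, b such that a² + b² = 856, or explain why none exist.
Not possible

Factorization: 856 = 2^3 × 107
By Fermat: n is sum of two squares iff every prime p ≡ 3 (mod 4) appears to even power.
Prime(s) ≡ 3 (mod 4) with odd exponent: [(107, 1)]
Therefore 856 cannot be expressed as a² + b².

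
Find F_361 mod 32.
17

Matrix identity: Q^n = [[F_(n+1), F_n], [F_n, F_(n-1)]] with Q = [[1,1],[1,0]].
n = 361 = 101101001₂. Square-and-multiply, entries mod 32:
Q^1 = [[1,1],[1,0]]
Q^2 = (Q^1)² = [[2,1],[1,1]]
Q^5 = (Q^2)²·Q = [[8,5],[5,3]]
Q^11 = (Q^5)²·Q = [[16,25],[25,23]]
Q^22 = (Q^11)² = [[17,15],[15,2]]
Q^45 = (Q^22)²·Q = [[31,2],[2,29]]
Q^90 = (Q^45)² = [[5,24],[24,13]]
Q^180 = (Q^90)² = [[25,16],[16,9]]
Q^361 = (Q^180)²·Q = [[17,17],[17,0]]
F_361 mod 32 = Q^361[0][1] = 17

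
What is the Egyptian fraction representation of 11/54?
1/5 + 1/270

Greedy algorithm:
11/54: ceiling(54/11) = 5, use 1/5
1/270: ceiling(270/1) = 270, use 1/270
Result: 11/54 = 1/5 + 1/270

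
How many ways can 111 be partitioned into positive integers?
679903203

p(n) counts ways to write n as a sum of positive integers (order ignored).
Euler's pentagonal recurrence: p(k) = p(k-1) + p(k-2) - p(k-5) - p(k-7) + p(k-12) + p(k-15) - ... (offsets j(3j∓1)/2, signs ++--, p(0)=1, p(<0)=0).
DP table for k = 0..110: p(0)=1, p(1)=1, p(2)=2, p(3)=3, p(4)=5, p(5)=7, p(6)=11, p(7)=15, p(8)=22, p(9)=30, p(10)=42, p(11)=56, p(12)=77, p(13)=101, p(14)=135, p(15)=176, p(16)=231, p(17)=297, p(18)=385, p(19)=490, p(20)=627, p(21)=792, p(22)=1002, p(23)=1255, p(24)=1575, p(25)=1958, p(26)=2436, p(27)=3010, p(28)=3718, p(29)=4565, p(30)=5604, p(31)=6842, p(32)=8349, p(33)=10143, p(34)=12310, p(35)=14883, p(36)=17977, p(37)=21637, p(38)=26015, p(39)=31185, p(40)=37338, p(41)=44583, p(42)=53174, p(43)=63261, p(44)=75175, p(45)=89134, p(46)=105558, p(47)=124754, p(48)=147273, p(49)=173525, p(50)=204226, p(51)=239943, p(52)=281589, p(53)=329931, p(54)=386155, p(55)=451276, p(56)=526823, p(57)=614154, p(58)=715220, p(59)=831820, p(60)=966467, p(61)=1121505, p(62)=1300156, p(63)=1505499, p(64)=1741630, p(65)=2012558, p(66)=2323520, p(67)=2679689, p(68)=3087735, p(69)=3554345, p(70)=4087968, p(71)=4697205, p(72)=5392783, p(73)=6185689, p(74)=7089500, p(75)=8118264, p(76)=9289091, p(77)=10619863, p(78)=12132164, p(79)=13848650, p(80)=15796476, p(81)=18004327, p(82)=20506255, p(83)=23338469, p(84)=26543660, p(85)=30167357, p(86)=34262962, p(87)=38887673, p(88)=44108109, p(89)=49995925, p(90)=56634173, p(91)=64112359, p(92)=72533807, p(93)=82010177, p(94)=92669720, p(95)=104651419, p(96)=118114304, p(97)=133230930, p(98)=150198136, p(99)=169229875, p(100)=190569292, p(101)=214481126, p(102)=241265379, p(103)=271248950, p(104)=304801365, p(105)=342325709, p(106)=384276336, p(107)=431149389, p(108)=483502844, p(109)=541946240, p(110)=607163746.
Final step: p(111) = p(110) + p(109) - p(106) - p(104) + p(99) + p(96) - p(89) - p(85) + p(76) + p(71) - p(60) - p(54) + p(41) + p(34) - p(19) - p(11)
= 607163746 + 541946240 - 384276336 - 304801365 + 169229875 + 118114304 - 49995925 - 30167357 + 9289091 + 4697205 - 966467 - 386155 + 44583 + 12310 - 490 - 56
= 679903203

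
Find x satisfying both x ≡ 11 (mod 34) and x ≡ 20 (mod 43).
1439

Using Chinese Remainder Theorem:
M = 34 × 43 = 1462
M1 = 43, M2 = 34
y1 = 43^(-1) mod 34 = 19
y2 = 34^(-1) mod 43 = 19
x = (11×43×19 + 20×34×19) mod 1462 = 1439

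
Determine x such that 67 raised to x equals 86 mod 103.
25

Baby-step giant-step with step n = ⌈√103⌉ = 11.
Baby steps 67^j mod 103 (j:value) for j=0..10: 0:1, 1:67, 2:60, 3:3, 4:98, 5:77, 6:9, 7:88, 8:25, 9:27, 10:58.
Giant-step multiplier: 67^(-11) ≡ 67^(102-11) = 67^91 ≡ 11 (mod 103).
Giant steps γ_i = 86·11^i mod 103: γ_0=86, γ_1=19, γ_2=3 (in table at j=3).
x = i·n + j = 2·11 + 3 = 25.
Check: 67^25 ≡ 86 (mod 103).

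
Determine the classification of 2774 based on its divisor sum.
deficient

Proper divisors of 2774: sum = 1 + 2 + 19 + 38 + 73 + 146 + 1387 = 1666
Since 1666 < 2774, 2774 is deficient.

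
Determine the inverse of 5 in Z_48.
29

gcd(5, 48) = 1, so the inverse exists.
Extended Euclidean algorithm on (48, 5):
48 = 9 × 5 + 3  ⟹  3 = (1)·48 + (-9)·5
5 = 1 × 3 + 2  ⟹  2 = (-1)·48 + (10)·5
3 = 1 × 2 + 1  ⟹  1 = (2)·48 + (-19)·5
So (-19)·5 ≡ 1 (mod 48), i.e. 5^(-1) ≡ -19 ≡ 29 (mod 48).
Check: 5 × 29 = 145 ≡ 1 (mod 48)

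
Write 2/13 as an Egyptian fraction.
1/7 + 1/91

Greedy algorithm:
2/13: ceiling(13/2) = 7, use 1/7
1/91: ceiling(91/1) = 91, use 1/91
Result: 2/13 = 1/7 + 1/91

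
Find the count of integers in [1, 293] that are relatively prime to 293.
292

293 = 293
φ(n) = n × ∏(1 - 1/p) for each prime p dividing n
φ(293) = 293 × (1 - 1/293) = 292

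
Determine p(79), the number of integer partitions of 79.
13848650

p(n) counts ways to write n as a sum of positive integers (order ignored).
Euler's pentagonal recurrence: p(k) = p(k-1) + p(k-2) - p(k-5) - p(k-7) + p(k-12) + p(k-15) - ... (offsets j(3j∓1)/2, signs ++--, p(0)=1, p(<0)=0).
DP table for k = 0..78: p(0)=1, p(1)=1, p(2)=2, p(3)=3, p(4)=5, p(5)=7, p(6)=11, p(7)=15, p(8)=22, p(9)=30, p(10)=42, p(11)=56, p(12)=77, p(13)=101, p(14)=135, p(15)=176, p(16)=231, p(17)=297, p(18)=385, p(19)=490, p(20)=627, p(21)=792, p(22)=1002, p(23)=1255, p(24)=1575, p(25)=1958, p(26)=2436, p(27)=3010, p(28)=3718, p(29)=4565, p(30)=5604, p(31)=6842, p(32)=8349, p(33)=10143, p(34)=12310, p(35)=14883, p(36)=17977, p(37)=21637, p(38)=26015, p(39)=31185, p(40)=37338, p(41)=44583, p(42)=53174, p(43)=63261, p(44)=75175, p(45)=89134, p(46)=105558, p(47)=124754, p(48)=147273, p(49)=173525, p(50)=204226, p(51)=239943, p(52)=281589, p(53)=329931, p(54)=386155, p(55)=451276, p(56)=526823, p(57)=614154, p(58)=715220, p(59)=831820, p(60)=966467, p(61)=1121505, p(62)=1300156, p(63)=1505499, p(64)=1741630, p(65)=2012558, p(66)=2323520, p(67)=2679689, p(68)=3087735, p(69)=3554345, p(70)=4087968, p(71)=4697205, p(72)=5392783, p(73)=6185689, p(74)=7089500, p(75)=8118264, p(76)=9289091, p(77)=10619863, p(78)=12132164.
Final step: p(79) = p(78) + p(77) - p(74) - p(72) + p(67) + p(64) - p(57) - p(53) + p(44) + p(39) - p(28) - p(22) + p(9) + p(2)
= 12132164 + 10619863 - 7089500 - 5392783 + 2679689 + 1741630 - 614154 - 329931 + 75175 + 31185 - 3718 - 1002 + 30 + 2
= 13848650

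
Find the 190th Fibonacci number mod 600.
95

Matrix identity: Q^n = [[F_(n+1), F_n], [F_n, F_(n-1)]] with Q = [[1,1],[1,0]].
n = 190 = 10111110₂. Square-and-multiply, entries mod 600:
Q^1 = [[1,1],[1,0]]
Q^2 = (Q^1)² = [[2,1],[1,1]]
Q^5 = (Q^2)²·Q = [[8,5],[5,3]]
Q^11 = (Q^5)²·Q = [[144,89],[89,55]]
Q^23 = (Q^11)²·Q = [[168,457],[457,311]]
Q^47 = (Q^23)²·Q = [[576,73],[73,503]]
Q^95 = (Q^47)²·Q = [[72,505],[505,167]]
Q^190 = (Q^95)² = [[409,95],[95,314]]
F_190 mod 600 = Q^190[0][1] = 95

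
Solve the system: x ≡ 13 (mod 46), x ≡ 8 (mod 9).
197

Using Chinese Remainder Theorem:
M = 46 × 9 = 414
M1 = 9, M2 = 46
y1 = 9^(-1) mod 46 = 41
y2 = 46^(-1) mod 9 = 1
x = (13×9×41 + 8×46×1) mod 414 = 197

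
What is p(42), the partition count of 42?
53174

p(n) counts ways to write n as a sum of positive integers (order ignored).
Euler's pentagonal recurrence: p(k) = p(k-1) + p(k-2) - p(k-5) - p(k-7) + p(k-12) + p(k-15) - ... (offsets j(3j∓1)/2, signs ++--, p(0)=1, p(<0)=0).
DP table for k = 0..41: p(0)=1, p(1)=1, p(2)=2, p(3)=3, p(4)=5, p(5)=7, p(6)=11, p(7)=15, p(8)=22, p(9)=30, p(10)=42, p(11)=56, p(12)=77, p(13)=101, p(14)=135, p(15)=176, p(16)=231, p(17)=297, p(18)=385, p(19)=490, p(20)=627, p(21)=792, p(22)=1002, p(23)=1255, p(24)=1575, p(25)=1958, p(26)=2436, p(27)=3010, p(28)=3718, p(29)=4565, p(30)=5604, p(31)=6842, p(32)=8349, p(33)=10143, p(34)=12310, p(35)=14883, p(36)=17977, p(37)=21637, p(38)=26015, p(39)=31185, p(40)=37338, p(41)=44583.
Final step: p(42) = p(41) + p(40) - p(37) - p(35) + p(30) + p(27) - p(20) - p(16) + p(7) + p(2)
= 44583 + 37338 - 21637 - 14883 + 5604 + 3010 - 627 - 231 + 15 + 2
= 53174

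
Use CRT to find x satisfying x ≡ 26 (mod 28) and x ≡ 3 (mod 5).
138

Using Chinese Remainder Theorem:
M = 28 × 5 = 140
M1 = 5, M2 = 28
y1 = 5^(-1) mod 28 = 17
y2 = 28^(-1) mod 5 = 2
x = (26×5×17 + 3×28×2) mod 140 = 138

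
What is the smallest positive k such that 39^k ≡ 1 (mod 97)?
96

97 is prime, so ord(39) divides φ(97) = 96.
Divisors of 96: 1, 2, 3, 4, 6, 8, 12, 16, 24, 32, 48, 96.
Repeated squaring: 39^1 ≡ 39, 39^2 ≡ 66, 39^4 ≡ 88, 39^8 ≡ 81, 39^16 ≡ 62, 39^32 ≡ 61, 39^64 ≡ 35 (mod 97).
Test 39^d mod 97 for each divisor d in increasing order:
39^1 ≡ 39
39^2 ≡ 66
39^3 = 39^2·39^1 ≡ 52
39^4 ≡ 88
39^6 = 39^4·39^2 ≡ 85
39^8 ≡ 81
39^12 = 39^8·39^4 ≡ 47
39^16 ≡ 62
39^24 = 39^16·39^8 ≡ 75
39^32 ≡ 61
39^48 = 39^32·39^16 ≡ 96
39^96 = 39^64·39^32 ≡ 1  ← first divisor giving 1
The order is 96.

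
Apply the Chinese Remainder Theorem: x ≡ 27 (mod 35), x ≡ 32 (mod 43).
1322

Using Chinese Remainder Theorem:
M = 35 × 43 = 1505
M1 = 43, M2 = 35
y1 = 43^(-1) mod 35 = 22
y2 = 35^(-1) mod 43 = 16
x = (27×43×22 + 32×35×16) mod 1505 = 1322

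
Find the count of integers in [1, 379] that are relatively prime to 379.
378

379 = 379
φ(n) = n × ∏(1 - 1/p) for each prime p dividing n
φ(379) = 379 × (1 - 1/379) = 378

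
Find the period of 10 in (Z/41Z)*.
5

41 is prime, so ord(10) divides φ(41) = 40.
Divisors of 40: 1, 2, 4, 5, 8, 10, 20, 40.
Repeated squaring: 10^1 ≡ 10, 10^2 ≡ 18, 10^4 ≡ 37, 10^8 ≡ 16, 10^16 ≡ 10, 10^32 ≡ 18 (mod 41).
Test 10^d mod 41 for each divisor d in increasing order:
10^1 ≡ 10
10^2 ≡ 18
10^4 ≡ 37
10^5 = 10^4·10^1 ≡ 1  ← first divisor giving 1
The order is 5.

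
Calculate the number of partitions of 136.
10015581680

p(n) counts ways to write n as a sum of positive integers (order ignored).
Euler's pentagonal recurrence: p(k) = p(k-1) + p(k-2) - p(k-5) - p(k-7) + p(k-12) + p(k-15) - ... (offsets j(3j∓1)/2, signs ++--, p(0)=1, p(<0)=0).
DP table for k = 0..135: p(0)=1, p(1)=1, p(2)=2, p(3)=3, p(4)=5, p(5)=7, p(6)=11, p(7)=15, p(8)=22, p(9)=30, p(10)=42, p(11)=56, p(12)=77, p(13)=101, p(14)=135, p(15)=176, p(16)=231, p(17)=297, p(18)=385, p(19)=490, p(20)=627, p(21)=792, p(22)=1002, p(23)=1255, p(24)=1575, p(25)=1958, p(26)=2436, p(27)=3010, p(28)=3718, p(29)=4565, p(30)=5604, p(31)=6842, p(32)=8349, p(33)=10143, p(34)=12310, p(35)=14883, p(36)=17977, p(37)=21637, p(38)=26015, p(39)=31185, p(40)=37338, p(41)=44583, p(42)=53174, p(43)=63261, p(44)=75175, p(45)=89134, p(46)=105558, p(47)=124754, p(48)=147273, p(49)=173525, p(50)=204226, p(51)=239943, p(52)=281589, p(53)=329931, p(54)=386155, p(55)=451276, p(56)=526823, p(57)=614154, p(58)=715220, p(59)=831820, p(60)=966467, p(61)=1121505, p(62)=1300156, p(63)=1505499, p(64)=1741630, p(65)=2012558, p(66)=2323520, p(67)=2679689, p(68)=3087735, p(69)=3554345, p(70)=4087968, p(71)=4697205, p(72)=5392783, p(73)=6185689, p(74)=7089500, p(75)=8118264, p(76)=9289091, p(77)=10619863, p(78)=12132164, p(79)=13848650, p(80)=15796476, p(81)=18004327, p(82)=20506255, p(83)=23338469, p(84)=26543660, p(85)=30167357, p(86)=34262962, p(87)=38887673, p(88)=44108109, p(89)=49995925, p(90)=56634173, p(91)=64112359, p(92)=72533807, p(93)=82010177, p(94)=92669720, p(95)=104651419, p(96)=118114304, p(97)=133230930, p(98)=150198136, p(99)=169229875, p(100)=190569292, p(101)=214481126, p(102)=241265379, p(103)=271248950, p(104)=304801365, p(105)=342325709, p(106)=384276336, p(107)=431149389, p(108)=483502844, p(109)=541946240, p(110)=607163746, p(111)=679903203, p(112)=761002156, p(113)=851376628, p(114)=952050665, p(115)=1064144451, p(116)=1188908248, p(117)=1327710076, p(118)=1482074143, p(119)=1653668665, p(120)=1844349560, p(121)=2056148051, p(122)=2291320912, p(123)=2552338241, p(124)=2841940500, p(125)=3163127352, p(126)=3519222692, p(127)=3913864295, p(128)=4351078600, p(129)=4835271870, p(130)=5371315400, p(131)=5964539504, p(132)=6620830889, p(133)=7346629512, p(134)=8149040695, p(135)=9035836076.
Final step: p(136) = p(135) + p(134) - p(131) - p(129) + p(124) + p(121) - p(114) - p(110) + p(101) + p(96) - p(85) - p(79) + p(66) + p(59) - p(44) - p(36) + p(19) + p(10)
= 9035836076 + 8149040695 - 5964539504 - 4835271870 + 2841940500 + 2056148051 - 952050665 - 607163746 + 214481126 + 118114304 - 30167357 - 13848650 + 2323520 + 831820 - 75175 - 17977 + 490 + 42
= 10015581680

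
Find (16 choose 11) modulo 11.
1

Using Lucas' theorem:
Write n=16 and k=11 in base 11:
n in base 11: [1, 5]
k in base 11: [1, 0]
C(16,11) mod 11 = ∏ C(n_i, k_i) mod 11
Digit binomials (mod 11): C(1,1) = 1; C(5,0) = 1
Product: 1 × 1 = 1 ≡ 1 (mod 11)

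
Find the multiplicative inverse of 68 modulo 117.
74

gcd(68, 117) = 1, so the inverse exists.
Extended Euclidean algorithm on (117, 68):
117 = 1 × 68 + 49  ⟹  49 = (1)·117 + (-1)·68
68 = 1 × 49 + 19  ⟹  19 = (-1)·117 + (2)·68
49 = 2 × 19 + 11  ⟹  11 = (3)·117 + (-5)·68
19 = 1 × 11 + 8  ⟹  8 = (-4)·117 + (7)·68
11 = 1 × 8 + 3  ⟹  3 = (7)·117 + (-12)·68
8 = 2 × 3 + 2  ⟹  2 = (-18)·117 + (31)·68
3 = 1 × 2 + 1  ⟹  1 = (25)·117 + (-43)·68
So (-43)·68 ≡ 1 (mod 117), i.e. 68^(-1) ≡ -43 ≡ 74 (mod 117).
Check: 68 × 74 = 5032 ≡ 1 (mod 117)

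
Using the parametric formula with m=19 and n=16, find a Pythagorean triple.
(105, 608, 617)

Euclid's formula: a = m² - n², b = 2mn, c = m² + n²
m = 19, n = 16
a = 19² - 16² = 361 - 256 = 105
b = 2 × 19 × 16 = 608
c = 19² + 16² = 361 + 256 = 617
Verification: 105² + 608² = 11025 + 369664 = 380689 = 617² ✓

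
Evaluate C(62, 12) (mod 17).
0

Using Lucas' theorem:
Write n=62 and k=12 in base 17:
n in base 17: [3, 11]
k in base 17: [0, 12]
C(62,12) mod 17 = ∏ C(n_i, k_i) mod 17
Digit binomials (mod 17): C(3,0) = 1; C(11,12) = 0 (k_i > n_i)
Product: 1 × 0 = 0 ≡ 0 (mod 17)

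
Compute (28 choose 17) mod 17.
1

Using Lucas' theorem:
Write n=28 and k=17 in base 17:
n in base 17: [1, 11]
k in base 17: [1, 0]
C(28,17) mod 17 = ∏ C(n_i, k_i) mod 17
Digit binomials (mod 17): C(1,1) = 1; C(11,0) = 1
Product: 1 × 1 = 1 ≡ 1 (mod 17)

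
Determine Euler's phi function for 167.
166

167 = 167
φ(n) = n × ∏(1 - 1/p) for each prime p dividing n
φ(167) = 167 × (1 - 1/167) = 166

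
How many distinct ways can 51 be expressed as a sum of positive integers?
239943

p(n) counts ways to write n as a sum of positive integers (order ignored).
Euler's pentagonal recurrence: p(k) = p(k-1) + p(k-2) - p(k-5) - p(k-7) + p(k-12) + p(k-15) - ... (offsets j(3j∓1)/2, signs ++--, p(0)=1, p(<0)=0).
DP table for k = 0..50: p(0)=1, p(1)=1, p(2)=2, p(3)=3, p(4)=5, p(5)=7, p(6)=11, p(7)=15, p(8)=22, p(9)=30, p(10)=42, p(11)=56, p(12)=77, p(13)=101, p(14)=135, p(15)=176, p(16)=231, p(17)=297, p(18)=385, p(19)=490, p(20)=627, p(21)=792, p(22)=1002, p(23)=1255, p(24)=1575, p(25)=1958, p(26)=2436, p(27)=3010, p(28)=3718, p(29)=4565, p(30)=5604, p(31)=6842, p(32)=8349, p(33)=10143, p(34)=12310, p(35)=14883, p(36)=17977, p(37)=21637, p(38)=26015, p(39)=31185, p(40)=37338, p(41)=44583, p(42)=53174, p(43)=63261, p(44)=75175, p(45)=89134, p(46)=105558, p(47)=124754, p(48)=147273, p(49)=173525, p(50)=204226.
Final step: p(51) = p(50) + p(49) - p(46) - p(44) + p(39) + p(36) - p(29) - p(25) + p(16) + p(11) - p(0)
= 204226 + 173525 - 105558 - 75175 + 31185 + 17977 - 4565 - 1958 + 231 + 56 - 1
= 239943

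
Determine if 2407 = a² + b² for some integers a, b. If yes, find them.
Not possible

Factorization: 2407 = 29 × 83
By Fermat: n is sum of two squares iff every prime p ≡ 3 (mod 4) appears to even power.
Prime(s) ≡ 3 (mod 4) with odd exponent: [(83, 1)]
Therefore 2407 cannot be expressed as a² + b².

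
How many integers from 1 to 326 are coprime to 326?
162

326 = 2 × 163
φ(n) = n × ∏(1 - 1/p) for each prime p dividing n
φ(326) = 326 × (1 - 1/2) × (1 - 1/163) = 162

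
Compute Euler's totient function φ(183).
120

183 = 3 × 61
φ(n) = n × ∏(1 - 1/p) for each prime p dividing n
φ(183) = 183 × (1 - 1/3) × (1 - 1/61) = 120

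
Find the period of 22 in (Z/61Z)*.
15

61 is prime, so ord(22) divides φ(61) = 60.
Divisors of 60: 1, 2, 3, 4, 5, 6, 10, 12, 15, 20, 30, 60.
Repeated squaring: 22^1 ≡ 22, 22^2 ≡ 57, 22^4 ≡ 16, 22^8 ≡ 12, 22^16 ≡ 22, 22^32 ≡ 57 (mod 61).
Test 22^d mod 61 for each divisor d in increasing order:
22^1 ≡ 22
22^2 ≡ 57
22^3 = 22^2·22^1 ≡ 34
22^4 ≡ 16
22^5 = 22^4·22^1 ≡ 47
22^6 = 22^4·22^2 ≡ 58
22^10 = 22^8·22^2 ≡ 13
22^12 = 22^8·22^4 ≡ 9
22^15 = 22^8·22^4·22^2·22^1 ≡ 1  ← first divisor giving 1
The order is 15.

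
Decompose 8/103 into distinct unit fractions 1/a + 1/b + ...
1/13 + 1/1339

Greedy algorithm:
8/103: ceiling(103/8) = 13, use 1/13
1/1339: ceiling(1339/1) = 1339, use 1/1339
Result: 8/103 = 1/13 + 1/1339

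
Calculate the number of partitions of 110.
607163746

p(n) counts ways to write n as a sum of positive integers (order ignored).
Euler's pentagonal recurrence: p(k) = p(k-1) + p(k-2) - p(k-5) - p(k-7) + p(k-12) + p(k-15) - ... (offsets j(3j∓1)/2, signs ++--, p(0)=1, p(<0)=0).
DP table for k = 0..109: p(0)=1, p(1)=1, p(2)=2, p(3)=3, p(4)=5, p(5)=7, p(6)=11, p(7)=15, p(8)=22, p(9)=30, p(10)=42, p(11)=56, p(12)=77, p(13)=101, p(14)=135, p(15)=176, p(16)=231, p(17)=297, p(18)=385, p(19)=490, p(20)=627, p(21)=792, p(22)=1002, p(23)=1255, p(24)=1575, p(25)=1958, p(26)=2436, p(27)=3010, p(28)=3718, p(29)=4565, p(30)=5604, p(31)=6842, p(32)=8349, p(33)=10143, p(34)=12310, p(35)=14883, p(36)=17977, p(37)=21637, p(38)=26015, p(39)=31185, p(40)=37338, p(41)=44583, p(42)=53174, p(43)=63261, p(44)=75175, p(45)=89134, p(46)=105558, p(47)=124754, p(48)=147273, p(49)=173525, p(50)=204226, p(51)=239943, p(52)=281589, p(53)=329931, p(54)=386155, p(55)=451276, p(56)=526823, p(57)=614154, p(58)=715220, p(59)=831820, p(60)=966467, p(61)=1121505, p(62)=1300156, p(63)=1505499, p(64)=1741630, p(65)=2012558, p(66)=2323520, p(67)=2679689, p(68)=3087735, p(69)=3554345, p(70)=4087968, p(71)=4697205, p(72)=5392783, p(73)=6185689, p(74)=7089500, p(75)=8118264, p(76)=9289091, p(77)=10619863, p(78)=12132164, p(79)=13848650, p(80)=15796476, p(81)=18004327, p(82)=20506255, p(83)=23338469, p(84)=26543660, p(85)=30167357, p(86)=34262962, p(87)=38887673, p(88)=44108109, p(89)=49995925, p(90)=56634173, p(91)=64112359, p(92)=72533807, p(93)=82010177, p(94)=92669720, p(95)=104651419, p(96)=118114304, p(97)=133230930, p(98)=150198136, p(99)=169229875, p(100)=190569292, p(101)=214481126, p(102)=241265379, p(103)=271248950, p(104)=304801365, p(105)=342325709, p(106)=384276336, p(107)=431149389, p(108)=483502844, p(109)=541946240.
Final step: p(110) = p(109) + p(108) - p(105) - p(103) + p(98) + p(95) - p(88) - p(84) + p(75) + p(70) - p(59) - p(53) + p(40) + p(33) - p(18) - p(10)
= 541946240 + 483502844 - 342325709 - 271248950 + 150198136 + 104651419 - 44108109 - 26543660 + 8118264 + 4087968 - 831820 - 329931 + 37338 + 10143 - 385 - 42
= 607163746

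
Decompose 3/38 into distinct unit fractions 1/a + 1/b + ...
1/13 + 1/494

Greedy algorithm:
3/38: ceiling(38/3) = 13, use 1/13
1/494: ceiling(494/1) = 494, use 1/494
Result: 3/38 = 1/13 + 1/494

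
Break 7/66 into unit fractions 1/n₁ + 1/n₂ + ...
1/10 + 1/165

Greedy algorithm:
7/66: ceiling(66/7) = 10, use 1/10
1/165: ceiling(165/1) = 165, use 1/165
Result: 7/66 = 1/10 + 1/165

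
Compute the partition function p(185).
1071823774337

p(n) counts ways to write n as a sum of positive integers (order ignored).
Euler's pentagonal recurrence: p(k) = p(k-1) + p(k-2) - p(k-5) - p(k-7) + p(k-12) + p(k-15) - ... (offsets j(3j∓1)/2, signs ++--, p(0)=1, p(<0)=0).
DP table for k = 0..184: p(0)=1, p(1)=1, p(2)=2, p(3)=3, p(4)=5, p(5)=7, p(6)=11, p(7)=15, p(8)=22, p(9)=30, p(10)=42, p(11)=56, p(12)=77, p(13)=101, p(14)=135, p(15)=176, p(16)=231, p(17)=297, p(18)=385, p(19)=490, p(20)=627, p(21)=792, p(22)=1002, p(23)=1255, p(24)=1575, p(25)=1958, p(26)=2436, p(27)=3010, p(28)=3718, p(29)=4565, p(30)=5604, p(31)=6842, p(32)=8349, p(33)=10143, p(34)=12310, p(35)=14883, p(36)=17977, p(37)=21637, p(38)=26015, p(39)=31185, p(40)=37338, p(41)=44583, p(42)=53174, p(43)=63261, p(44)=75175, p(45)=89134, p(46)=105558, p(47)=124754, p(48)=147273, p(49)=173525, p(50)=204226, p(51)=239943, p(52)=281589, p(53)=329931, p(54)=386155, p(55)=451276, p(56)=526823, p(57)=614154, p(58)=715220, p(59)=831820, p(60)=966467, p(61)=1121505, p(62)=1300156, p(63)=1505499, p(64)=1741630, p(65)=2012558, p(66)=2323520, p(67)=2679689, p(68)=3087735, p(69)=3554345, p(70)=4087968, p(71)=4697205, p(72)=5392783, p(73)=6185689, p(74)=7089500, p(75)=8118264, p(76)=9289091, p(77)=10619863, p(78)=12132164, p(79)=13848650, p(80)=15796476, p(81)=18004327, p(82)=20506255, p(83)=23338469, p(84)=26543660, p(85)=30167357, p(86)=34262962, p(87)=38887673, p(88)=44108109, p(89)=49995925, p(90)=56634173, p(91)=64112359, p(92)=72533807, p(93)=82010177, p(94)=92669720, p(95)=104651419, p(96)=118114304, p(97)=133230930, p(98)=150198136, p(99)=169229875, p(100)=190569292, p(101)=214481126, p(102)=241265379, p(103)=271248950, p(104)=304801365, p(105)=342325709, p(106)=384276336, p(107)=431149389, p(108)=483502844, p(109)=541946240, p(110)=607163746, p(111)=679903203, p(112)=761002156, p(113)=851376628, p(114)=952050665, p(115)=1064144451, p(116)=1188908248, p(117)=1327710076, p(118)=1482074143, p(119)=1653668665, p(120)=1844349560, p(121)=2056148051, p(122)=2291320912, p(123)=2552338241, p(124)=2841940500, p(125)=3163127352, p(126)=3519222692, p(127)=3913864295, p(128)=4351078600, p(129)=4835271870, p(130)=5371315400, p(131)=5964539504, p(132)=6620830889, p(133)=7346629512, p(134)=8149040695, p(135)=9035836076, p(136)=10015581680, p(137)=11097645016, p(138)=12292341831, p(139)=13610949895, p(140)=15065878135, p(141)=16670689208, p(142)=18440293320, p(143)=20390982757, p(144)=22540654445, p(145)=24908858009, p(146)=27517052599, p(147)=30388671978, p(148)=33549419497, p(149)=37027355200, p(150)=40853235313, p(151)=45060624582, p(152)=49686288421, p(153)=54770336324, p(154)=60356673280, p(155)=66493182097, p(156)=73232243759, p(157)=80630964769, p(158)=88751778802, p(159)=97662728555, p(160)=107438159466, p(161)=118159068427, p(162)=129913904637, p(163)=142798995930, p(164)=156919475295, p(165)=172389800255, p(166)=189334822579, p(167)=207890420102, p(168)=228204732751, p(169)=250438925115, p(170)=274768617130, p(171)=301384802048, p(172)=330495499613, p(173)=362326859895, p(174)=397125074750, p(175)=435157697830, p(176)=476715857290, p(177)=522115831195, p(178)=571701605655, p(179)=625846753120, p(180)=684957390936, p(181)=749474411781, p(182)=819876908323, p(183)=896684817527, p(184)=980462880430.
Final step: p(185) = p(184) + p(183) - p(180) - p(178) + p(173) + p(170) - p(163) - p(159) + p(150) + p(145) - p(134) - p(128) + p(115) + p(108) - p(93) - p(85) + p(68) + p(59) - p(40) - p(30) + p(9)
= 980462880430 + 896684817527 - 684957390936 - 571701605655 + 362326859895 + 274768617130 - 142798995930 - 97662728555 + 40853235313 + 24908858009 - 8149040695 - 4351078600 + 1064144451 + 483502844 - 82010177 - 30167357 + 3087735 + 831820 - 37338 - 5604 + 30
= 1071823774337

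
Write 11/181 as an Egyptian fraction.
1/17 + 1/513 + 1/1578501

Greedy algorithm:
11/181: ceiling(181/11) = 17, use 1/17
6/3077: ceiling(3077/6) = 513, use 1/513
1/1578501: ceiling(1578501/1) = 1578501, use 1/1578501
Result: 11/181 = 1/17 + 1/513 + 1/1578501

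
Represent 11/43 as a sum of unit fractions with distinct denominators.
1/4 + 1/172

Greedy algorithm:
11/43: ceiling(43/11) = 4, use 1/4
1/172: ceiling(172/1) = 172, use 1/172
Result: 11/43 = 1/4 + 1/172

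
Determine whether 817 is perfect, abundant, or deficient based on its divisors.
deficient

Proper divisors of 817: sum = 1 + 19 + 43 = 63
Since 63 < 817, 817 is deficient.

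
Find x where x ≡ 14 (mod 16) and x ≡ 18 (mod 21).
270

Using Chinese Remainder Theorem:
M = 16 × 21 = 336
M1 = 21, M2 = 16
y1 = 21^(-1) mod 16 = 13
y2 = 16^(-1) mod 21 = 4
x = (14×21×13 + 18×16×4) mod 336 = 270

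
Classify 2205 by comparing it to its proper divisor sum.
abundant

Proper divisors of 2205: sum = 1 + 3 + 5 + 7 + 9 + 15 + 21 + 35 + ... + 245 + 315 + 441 + 735 (17 divisors) = 2241
Since 2241 > 2205, 2205 is abundant.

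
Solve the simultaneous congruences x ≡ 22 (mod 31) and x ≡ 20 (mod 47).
208

Using Chinese Remainder Theorem:
M = 31 × 47 = 1457
M1 = 47, M2 = 31
y1 = 47^(-1) mod 31 = 2
y2 = 31^(-1) mod 47 = 44
x = (22×47×2 + 20×31×44) mod 1457 = 208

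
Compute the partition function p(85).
30167357

p(n) counts ways to write n as a sum of positive integers (order ignored).
Euler's pentagonal recurrence: p(k) = p(k-1) + p(k-2) - p(k-5) - p(k-7) + p(k-12) + p(k-15) - ... (offsets j(3j∓1)/2, signs ++--, p(0)=1, p(<0)=0).
DP table for k = 0..84: p(0)=1, p(1)=1, p(2)=2, p(3)=3, p(4)=5, p(5)=7, p(6)=11, p(7)=15, p(8)=22, p(9)=30, p(10)=42, p(11)=56, p(12)=77, p(13)=101, p(14)=135, p(15)=176, p(16)=231, p(17)=297, p(18)=385, p(19)=490, p(20)=627, p(21)=792, p(22)=1002, p(23)=1255, p(24)=1575, p(25)=1958, p(26)=2436, p(27)=3010, p(28)=3718, p(29)=4565, p(30)=5604, p(31)=6842, p(32)=8349, p(33)=10143, p(34)=12310, p(35)=14883, p(36)=17977, p(37)=21637, p(38)=26015, p(39)=31185, p(40)=37338, p(41)=44583, p(42)=53174, p(43)=63261, p(44)=75175, p(45)=89134, p(46)=105558, p(47)=124754, p(48)=147273, p(49)=173525, p(50)=204226, p(51)=239943, p(52)=281589, p(53)=329931, p(54)=386155, p(55)=451276, p(56)=526823, p(57)=614154, p(58)=715220, p(59)=831820, p(60)=966467, p(61)=1121505, p(62)=1300156, p(63)=1505499, p(64)=1741630, p(65)=2012558, p(66)=2323520, p(67)=2679689, p(68)=3087735, p(69)=3554345, p(70)=4087968, p(71)=4697205, p(72)=5392783, p(73)=6185689, p(74)=7089500, p(75)=8118264, p(76)=9289091, p(77)=10619863, p(78)=12132164, p(79)=13848650, p(80)=15796476, p(81)=18004327, p(82)=20506255, p(83)=23338469, p(84)=26543660.
Final step: p(85) = p(84) + p(83) - p(80) - p(78) + p(73) + p(70) - p(63) - p(59) + p(50) + p(45) - p(34) - p(28) + p(15) + p(8)
= 26543660 + 23338469 - 15796476 - 12132164 + 6185689 + 4087968 - 1505499 - 831820 + 204226 + 89134 - 12310 - 3718 + 176 + 22
= 30167357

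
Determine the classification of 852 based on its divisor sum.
abundant

Proper divisors of 852: sum = 1 + 2 + 3 + 4 + 6 + 12 + 71 + 142 + 213 + 284 + 426 = 1164
Since 1164 > 852, 852 is abundant.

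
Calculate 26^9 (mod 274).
158

Repeated squaring. Binary of 9 = 1001.
26^1 ≡ 26 (mod 274); 26^2 ≡ 128 (mod 274); 26^4 ≡ 218 (mod 274); 26^8 ≡ 122 (mod 274)
26^9 = 26^1 × 26^8 ≡ 158 (mod 274)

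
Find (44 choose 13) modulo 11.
0

Using Lucas' theorem:
Write n=44 and k=13 in base 11:
n in base 11: [4, 0]
k in base 11: [1, 2]
C(44,13) mod 11 = ∏ C(n_i, k_i) mod 11
Digit binomials (mod 11): C(4,1) = 4; C(0,2) = 0 (k_i > n_i)
Product: 4 × 0 = 0 ≡ 0 (mod 11)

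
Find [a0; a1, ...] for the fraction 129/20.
[6; 2, 4, 2]

Euclidean algorithm steps:
129 = 6 × 20 + 9
20 = 2 × 9 + 2
9 = 4 × 2 + 1
2 = 2 × 1 + 0
Continued fraction: [6; 2, 4, 2]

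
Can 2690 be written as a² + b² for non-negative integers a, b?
17² + 49² (a=17, b=49)

Factorization: 2690 = 2 × 5 × 269
By Fermat: n is sum of two squares iff every prime p ≡ 3 (mod 4) appears to even power.
All primes ≡ 3 (mod 4) appear to even power.
Search a = 0, 1, 2, … for 2690 - a² a perfect square: first hit at a = 17: 2690 - 289 = 2401 = 49².
2690 = 17² + 49² = 289 + 2401 ✓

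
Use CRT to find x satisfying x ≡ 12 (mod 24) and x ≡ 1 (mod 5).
36

Using Chinese Remainder Theorem:
M = 24 × 5 = 120
M1 = 5, M2 = 24
y1 = 5^(-1) mod 24 = 5
y2 = 24^(-1) mod 5 = 4
x = (12×5×5 + 1×24×4) mod 120 = 36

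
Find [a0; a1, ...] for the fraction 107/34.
[3; 6, 1, 4]

Euclidean algorithm steps:
107 = 3 × 34 + 5
34 = 6 × 5 + 4
5 = 1 × 4 + 1
4 = 4 × 1 + 0
Continued fraction: [3; 6, 1, 4]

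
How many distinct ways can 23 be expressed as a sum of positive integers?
1255

p(n) counts ways to write n as a sum of positive integers (order ignored).
Euler's pentagonal recurrence: p(k) = p(k-1) + p(k-2) - p(k-5) - p(k-7) + p(k-12) + p(k-15) - ... (offsets j(3j∓1)/2, signs ++--, p(0)=1, p(<0)=0).
DP table for k = 0..22: p(0)=1, p(1)=1, p(2)=2, p(3)=3, p(4)=5, p(5)=7, p(6)=11, p(7)=15, p(8)=22, p(9)=30, p(10)=42, p(11)=56, p(12)=77, p(13)=101, p(14)=135, p(15)=176, p(16)=231, p(17)=297, p(18)=385, p(19)=490, p(20)=627, p(21)=792, p(22)=1002.
Final step: p(23) = p(22) + p(21) - p(18) - p(16) + p(11) + p(8) - p(1)
= 1002 + 792 - 385 - 231 + 56 + 22 - 1
= 1255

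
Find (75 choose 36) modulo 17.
7

Using Lucas' theorem:
Write n=75 and k=36 in base 17:
n in base 17: [4, 7]
k in base 17: [2, 2]
C(75,36) mod 17 = ∏ C(n_i, k_i) mod 17
Digit binomials (mod 17): C(4,2) = 6; C(7,2) = 21 ≡ 4
Product: 6 × 4 = 24 ≡ 7 (mod 17)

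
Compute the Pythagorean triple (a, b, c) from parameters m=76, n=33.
(4687, 5016, 6865)

Euclid's formula: a = m² - n², b = 2mn, c = m² + n²
m = 76, n = 33
a = 76² - 33² = 5776 - 1089 = 4687
b = 2 × 76 × 33 = 5016
c = 76² + 33² = 5776 + 1089 = 6865
Verification: 4687² + 5016² = 21967969 + 25160256 = 47128225 = 6865² ✓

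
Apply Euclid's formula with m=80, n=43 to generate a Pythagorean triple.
(4551, 6880, 8249)

Euclid's formula: a = m² - n², b = 2mn, c = m² + n²
m = 80, n = 43
a = 80² - 43² = 6400 - 1849 = 4551
b = 2 × 80 × 43 = 6880
c = 80² + 43² = 6400 + 1849 = 8249
Verification: 4551² + 6880² = 20711601 + 47334400 = 68046001 = 8249² ✓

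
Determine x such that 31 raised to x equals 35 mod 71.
9

Baby-step giant-step with step n = ⌈√71⌉ = 9.
Baby steps 31^j mod 71 (j:value) for j=0..8: 0:1, 1:31, 2:38, 3:42, 4:24, 5:34, 6:60, 7:14, 8:8.
Giant-step multiplier: 31^(-9) ≡ 31^(70-9) = 31^61 ≡ 69 (mod 71).
Giant steps γ_i = 35·69^i mod 71: γ_0=35, γ_1=1 (in table at j=0).
x = i·n + j = 1·9 + 0 = 9.
Check: 31^9 ≡ 35 (mod 71).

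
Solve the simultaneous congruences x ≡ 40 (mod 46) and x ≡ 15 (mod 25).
40

Using Chinese Remainder Theorem:
M = 46 × 25 = 1150
M1 = 25, M2 = 46
y1 = 25^(-1) mod 46 = 35
y2 = 46^(-1) mod 25 = 6
x = (40×25×35 + 15×46×6) mod 1150 = 40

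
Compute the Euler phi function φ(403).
360

403 = 13 × 31
φ(n) = n × ∏(1 - 1/p) for each prime p dividing n
φ(403) = 403 × (1 - 1/13) × (1 - 1/31) = 360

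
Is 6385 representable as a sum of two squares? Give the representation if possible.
12² + 79² (a=12, b=79)

Factorization: 6385 = 5 × 1277
By Fermat: n is sum of two squares iff every prime p ≡ 3 (mod 4) appears to even power.
All primes ≡ 3 (mod 4) appear to even power.
Search a = 0, 1, 2, … for 6385 - a² a perfect square: first hit at a = 12: 6385 - 144 = 6241 = 79².
6385 = 12² + 79² = 144 + 6241 ✓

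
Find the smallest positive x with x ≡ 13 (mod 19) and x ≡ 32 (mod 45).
32

Using Chinese Remainder Theorem:
M = 19 × 45 = 855
M1 = 45, M2 = 19
y1 = 45^(-1) mod 19 = 11
y2 = 19^(-1) mod 45 = 19
x = (13×45×11 + 32×19×19) mod 855 = 32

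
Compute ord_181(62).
9

181 is prime, so ord(62) divides φ(181) = 180.
Divisors of 180: 1, 2, 3, 4, 5, 6, 9, 10, 12, 15, 18, 20, 30, 36, 45, 60, 90, 180.
Repeated squaring: 62^1 ≡ 62, 62^2 ≡ 43, 62^4 ≡ 39, 62^8 ≡ 73, 62^16 ≡ 80, 62^32 ≡ 65, 62^64 ≡ 62, 62^128 ≡ 43 (mod 181).
Test 62^d mod 181 for each divisor d in increasing order:
62^1 ≡ 62
62^2 ≡ 43
62^3 = 62^2·62^1 ≡ 132
62^4 ≡ 39
62^5 = 62^4·62^1 ≡ 65
62^6 = 62^4·62^2 ≡ 48
62^9 = 62^8·62^1 ≡ 1  ← first divisor giving 1
The order is 9.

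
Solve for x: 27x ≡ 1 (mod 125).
88

gcd(27, 125) = 1, so the inverse exists.
Extended Euclidean algorithm on (125, 27):
125 = 4 × 27 + 17  ⟹  17 = (1)·125 + (-4)·27
27 = 1 × 17 + 10  ⟹  10 = (-1)·125 + (5)·27
17 = 1 × 10 + 7  ⟹  7 = (2)·125 + (-9)·27
10 = 1 × 7 + 3  ⟹  3 = (-3)·125 + (14)·27
7 = 2 × 3 + 1  ⟹  1 = (8)·125 + (-37)·27
So (-37)·27 ≡ 1 (mod 125), i.e. 27^(-1) ≡ -37 ≡ 88 (mod 125).
Check: 27 × 88 = 2376 ≡ 1 (mod 125)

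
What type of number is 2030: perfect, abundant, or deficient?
abundant

Proper divisors of 2030: sum = 1 + 2 + 5 + 7 + 10 + 14 + 29 + 35 + 58 + 70 + 145 + 203 + 290 + 406 + 1015 = 2290
Since 2290 > 2030, 2030 is abundant.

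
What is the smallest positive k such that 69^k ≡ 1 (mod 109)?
108

109 is prime, so ord(69) divides φ(109) = 108.
Divisors of 108: 1, 2, 3, 4, 6, 9, 12, 18, 27, 36, 54, 108.
Repeated squaring: 69^1 ≡ 69, 69^2 ≡ 74, 69^4 ≡ 26, 69^8 ≡ 22, 69^16 ≡ 48, 69^32 ≡ 15, 69^64 ≡ 7 (mod 109).
Test 69^d mod 109 for each divisor d in increasing order:
69^1 ≡ 69
69^2 ≡ 74
69^3 = 69^2·69^1 ≡ 92
69^4 ≡ 26
69^6 = 69^4·69^2 ≡ 71
69^9 = 69^8·69^1 ≡ 101
69^12 = 69^8·69^4 ≡ 27
69^18 = 69^16·69^2 ≡ 64
69^27 = 69^16·69^8·69^2·69^1 ≡ 33
69^36 = 69^32·69^4 ≡ 63
69^54 = 69^32·69^16·69^4·69^2 ≡ 108
69^108 = 69^64·69^32·69^8·69^4 ≡ 1  ← first divisor giving 1
The order is 108.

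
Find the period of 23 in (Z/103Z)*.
17

103 is prime, so ord(23) divides φ(103) = 102.
Divisors of 102: 1, 2, 3, 6, 17, 34, 51, 102.
Repeated squaring: 23^1 ≡ 23, 23^2 ≡ 14, 23^4 ≡ 93, 23^8 ≡ 100, 23^16 ≡ 9, 23^32 ≡ 81, 23^64 ≡ 72 (mod 103).
Test 23^d mod 103 for each divisor d in increasing order:
23^1 ≡ 23
23^2 ≡ 14
23^3 = 23^2·23^1 ≡ 13
23^6 = 23^4·23^2 ≡ 66
23^17 = 23^16·23^1 ≡ 1  ← first divisor giving 1
The order is 17.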